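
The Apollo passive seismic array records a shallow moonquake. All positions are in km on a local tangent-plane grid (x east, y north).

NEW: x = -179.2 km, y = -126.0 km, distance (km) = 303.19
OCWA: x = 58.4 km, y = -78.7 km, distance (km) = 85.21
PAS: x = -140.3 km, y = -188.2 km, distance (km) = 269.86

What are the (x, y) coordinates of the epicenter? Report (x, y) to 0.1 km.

Circle about each station: (x + 179.2)² + (y + 126.0)² = 303.19²; (x − 58.4)² + (y + 78.7)² = 85.21²; (x + 140.3)² + (y + 188.2)² = 269.86².
Subtracting pairs of circle equations eliminates x²+y² and gives linear equations (the radical axes):
475.2 x + 94.6 y = 46279.04
77.8 x − 124.4 y = 26214.45
Solving the 2×2 system: x ≈ 123.9, y ≈ -133.2 km.

(123.9, -133.2)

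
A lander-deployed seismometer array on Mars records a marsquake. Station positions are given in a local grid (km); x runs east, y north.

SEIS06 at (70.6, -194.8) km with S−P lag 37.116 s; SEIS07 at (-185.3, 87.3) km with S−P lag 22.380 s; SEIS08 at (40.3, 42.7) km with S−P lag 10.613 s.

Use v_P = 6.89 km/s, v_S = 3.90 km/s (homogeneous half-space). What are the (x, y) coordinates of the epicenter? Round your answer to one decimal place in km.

Distance from S−P lag: d = Δt · v_P v_S / (v_P − v_S) = Δt · (6.89·3.90)/(6.89−3.90) ≈ 8.9870·Δt.
So d_SEIS06 = 333.56, d_SEIS07 = 201.13, d_SEIS08 = 95.38 km.
Circle about each station: (x − 70.6)² + (y + 194.8)² = 333.56²; (x + 185.3)² + (y − 87.3)² = 201.13²; (x − 40.3)² + (y − 42.7)² = 95.38².
Subtracting pairs of circle equations eliminates x²+y² and gives linear equations (the radical axes):
-511.8 x + 564.2 y = 69834.98
-60.6 x + 475.0 y = 62680.91
Solving the 2×2 system: x ≈ 10.5, y ≈ 133.3 km.

10.5 km east, 133.3 km north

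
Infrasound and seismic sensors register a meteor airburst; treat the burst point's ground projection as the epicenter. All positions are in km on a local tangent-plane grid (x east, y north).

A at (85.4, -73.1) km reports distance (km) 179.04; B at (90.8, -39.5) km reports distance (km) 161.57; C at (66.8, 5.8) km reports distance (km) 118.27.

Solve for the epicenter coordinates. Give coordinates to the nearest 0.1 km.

x ≈ -41.6 km, y ≈ 53.1 km

Circle about each station: (x − 85.4)² + (y + 73.1)² = 179.04²; (x − 90.8)² + (y + 39.5)² = 161.57²; (x − 66.8)² + (y − 5.8)² = 118.27².
Subtracting the A equation from the B and C equations removes the quadratic terms:
10.8 x + 67.2 y = 3118.58
-37.2 x + 157.8 y = 9926.64
Solving the 2×2 system: x ≈ -41.6, y ≈ 53.1 km.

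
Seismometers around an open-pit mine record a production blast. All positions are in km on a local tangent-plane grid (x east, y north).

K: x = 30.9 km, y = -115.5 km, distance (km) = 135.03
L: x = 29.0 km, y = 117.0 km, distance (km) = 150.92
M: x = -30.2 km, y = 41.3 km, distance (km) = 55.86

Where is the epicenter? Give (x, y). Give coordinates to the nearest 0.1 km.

Circle about each station: (x − 30.9)² + (y + 115.5)² = 135.03²; (x − 29.0)² + (y − 117.0)² = 150.92²; (x + 30.2)² + (y − 41.3)² = 55.86².
Subtracting pairs of circle equations eliminates x²+y² and gives linear equations (the radical axes):
-3.8 x + 465.0 y = -4308.81
-122.2 x + 313.6 y = 3435.43
Solving the 2×2 system: x ≈ -53.0, y ≈ -9.7 km.

-53.0 km east, -9.7 km north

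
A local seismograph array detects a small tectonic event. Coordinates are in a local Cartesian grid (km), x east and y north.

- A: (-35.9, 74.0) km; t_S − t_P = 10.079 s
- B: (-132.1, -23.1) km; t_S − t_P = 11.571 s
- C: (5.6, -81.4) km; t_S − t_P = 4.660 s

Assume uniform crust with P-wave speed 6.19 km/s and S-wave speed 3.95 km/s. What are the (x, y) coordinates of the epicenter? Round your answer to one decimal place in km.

x ≈ -6.1 km, y ≈ -31.9 km

Distance from S−P lag: d = Δt · v_P v_S / (v_P − v_S) = Δt · (6.19·3.95)/(6.19−3.95) ≈ 10.9154·Δt.
So d_A = 110.02, d_B = 126.30, d_C = 50.87 km.
Circle about each station: (x + 35.9)² + (y − 74.0)² = 110.02²; (x + 132.1)² + (y + 23.1)² = 126.30²; (x − 5.6)² + (y + 81.4)² = 50.87².
Subtracting the A equation from the B and C equations removes the quadratic terms:
-192.4 x − 194.2 y = 7371.92
83.0 x − 310.8 y = 9409.15
Solving the 2×2 system: x ≈ -6.1, y ≈ -31.9 km.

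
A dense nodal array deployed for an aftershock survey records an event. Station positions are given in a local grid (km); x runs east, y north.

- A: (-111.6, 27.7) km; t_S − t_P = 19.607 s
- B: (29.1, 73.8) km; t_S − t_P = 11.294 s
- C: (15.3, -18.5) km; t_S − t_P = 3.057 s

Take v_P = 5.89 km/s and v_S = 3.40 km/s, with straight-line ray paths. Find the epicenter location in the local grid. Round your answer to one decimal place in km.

x ≈ 39.8 km, y ≈ -16.4 km

Distance from S−P lag: d = Δt · v_P v_S / (v_P − v_S) = Δt · (5.89·3.40)/(5.89−3.40) ≈ 8.0426·Δt.
So d_A = 157.69, d_B = 90.83, d_C = 24.59 km.
Circle about each station: (x + 111.6)² + (y − 27.7)² = 157.69²; (x − 29.1)² + (y − 73.8)² = 90.83²; (x − 15.3)² + (y + 18.5)² = 24.59².
Subtracting the A equation from the B and C equations removes the quadratic terms:
281.4 x + 92.2 y = 9687.45
253.8 x − 92.4 y = 11615.96
Solving the 2×2 system: x ≈ 39.8, y ≈ -16.4 km.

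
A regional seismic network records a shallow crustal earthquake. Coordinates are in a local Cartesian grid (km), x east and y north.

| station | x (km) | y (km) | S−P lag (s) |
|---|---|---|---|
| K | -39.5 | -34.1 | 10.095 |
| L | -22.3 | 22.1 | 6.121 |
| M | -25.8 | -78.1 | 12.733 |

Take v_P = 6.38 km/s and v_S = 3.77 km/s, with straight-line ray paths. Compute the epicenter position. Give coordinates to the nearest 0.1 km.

(34.1, 22.8)

Distance from S−P lag: d = Δt · v_P v_S / (v_P − v_S) = Δt · (6.38·3.77)/(6.38−3.77) ≈ 9.2156·Δt.
So d_K = 93.03, d_L = 56.41, d_M = 117.34 km.
Circle about each station: (x + 39.5)² + (y + 34.1)² = 93.03²; (x + 22.3)² + (y − 22.1)² = 56.41²; (x + 25.8)² + (y + 78.1)² = 117.34².
Subtracting pairs of circle equations eliminates x²+y² and gives linear equations (the radical axes):
34.4 x + 112.4 y = 3735.13
27.4 x − 88.0 y = -1071.90
Solving the 2×2 system: x ≈ 34.1, y ≈ 22.8 km.
Check against K (with the unrounded x, y): √((x + 39.5)²+(y + 34.1)²) = 93.02 ≈ 93.03 km. ✓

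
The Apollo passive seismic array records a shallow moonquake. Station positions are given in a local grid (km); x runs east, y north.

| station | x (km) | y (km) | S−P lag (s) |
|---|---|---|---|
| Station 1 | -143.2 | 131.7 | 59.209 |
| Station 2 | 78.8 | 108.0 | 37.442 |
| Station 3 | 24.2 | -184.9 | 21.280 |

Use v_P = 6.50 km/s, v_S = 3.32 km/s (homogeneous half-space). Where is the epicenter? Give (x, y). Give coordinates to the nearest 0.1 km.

Distance from S−P lag: d = Δt · v_P v_S / (v_P − v_S) = Δt · (6.50·3.32)/(6.50−3.32) ≈ 6.7862·Δt.
So d_Station 1 = 401.80, d_Station 2 = 254.09, d_Station 3 = 144.41 km.
Circle about each station: (x + 143.2)² + (y − 131.7)² = 401.80²; (x − 78.8)² + (y − 108.0)² = 254.09²; (x − 24.2)² + (y + 184.9)² = 144.41².
Subtracting the Station 1 equation from the Station 2 and Station 3 equations removes the quadratic terms:
444.0 x − 47.4 y = 76903.82
334.8 x − 633.2 y = 137511.51
Solving the 2×2 system: x ≈ 159.0, y ≈ -133.1 km.

x ≈ 159.0 km, y ≈ -133.1 km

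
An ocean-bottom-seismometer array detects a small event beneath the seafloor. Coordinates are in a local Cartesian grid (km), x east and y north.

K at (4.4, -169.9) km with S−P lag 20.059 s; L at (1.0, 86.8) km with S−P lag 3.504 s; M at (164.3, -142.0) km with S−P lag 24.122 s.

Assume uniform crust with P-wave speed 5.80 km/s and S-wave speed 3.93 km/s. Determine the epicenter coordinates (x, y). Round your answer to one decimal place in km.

-38.6 km east, 70.8 km north

Distance from S−P lag: d = Δt · v_P v_S / (v_P − v_S) = Δt · (5.80·3.93)/(5.80−3.93) ≈ 12.1893·Δt.
So d_K = 244.51, d_L = 42.71, d_M = 294.03 km.
Circle about each station: (x − 4.4)² + (y + 169.9)² = 244.51²; (x − 1.0)² + (y − 86.8)² = 42.71²; (x − 164.3)² + (y + 142.0)² = 294.03².
Subtracting pairs of circle equations eliminates x²+y² and gives linear equations (the radical axes):
-6.8 x + 513.4 y = 36610.87
319.8 x + 55.8 y = -8395.38
Solving the 2×2 system: x ≈ -38.6, y ≈ 70.8 km.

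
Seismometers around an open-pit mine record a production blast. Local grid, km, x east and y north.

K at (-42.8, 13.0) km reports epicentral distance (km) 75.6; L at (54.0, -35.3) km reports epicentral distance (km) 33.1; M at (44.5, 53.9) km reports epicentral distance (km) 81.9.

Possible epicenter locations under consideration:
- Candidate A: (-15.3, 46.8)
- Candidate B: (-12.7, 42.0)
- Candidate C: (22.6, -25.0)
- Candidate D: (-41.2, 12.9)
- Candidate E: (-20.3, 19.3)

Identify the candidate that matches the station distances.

Candidate C

For each candidate, compare |candidate − station| to the reported distance:
Candidate A: residuals K 32.0, L 74.3, M 21.7 → max 74.3 km
Candidate B: residuals K 33.8, L 69.0, M 23.5 → max 69.0 km
Candidate C: residuals K 0.0, L 0.1, M 0.0 → max 0.1 km
Candidate D: residuals K 74.0, L 73.6, M 13.1 → max 74.0 km
Candidate E: residuals K 52.2, L 59.1, M 8.4 → max 59.1 km
Only Candidate C has all residuals ≈ 0.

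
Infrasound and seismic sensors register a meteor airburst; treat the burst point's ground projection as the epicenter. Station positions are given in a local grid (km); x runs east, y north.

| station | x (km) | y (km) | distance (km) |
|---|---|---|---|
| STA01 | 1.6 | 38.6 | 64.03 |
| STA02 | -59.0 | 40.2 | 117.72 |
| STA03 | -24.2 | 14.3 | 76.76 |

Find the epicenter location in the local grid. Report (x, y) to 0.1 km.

Circle about each station: (x − 1.6)² + (y − 38.6)² = 64.03²; (x + 59.0)² + (y − 40.2)² = 117.72²; (x + 24.2)² + (y − 14.3)² = 76.76².
Subtracting pairs of circle equations eliminates x²+y² and gives linear equations (the radical axes):
-121.2 x + 3.2 y = -6153.64
-51.6 x − 48.6 y = -2494.65
Solving the 2×2 system: x ≈ 50.7, y ≈ -2.5 km.

x ≈ 50.7 km, y ≈ -2.5 km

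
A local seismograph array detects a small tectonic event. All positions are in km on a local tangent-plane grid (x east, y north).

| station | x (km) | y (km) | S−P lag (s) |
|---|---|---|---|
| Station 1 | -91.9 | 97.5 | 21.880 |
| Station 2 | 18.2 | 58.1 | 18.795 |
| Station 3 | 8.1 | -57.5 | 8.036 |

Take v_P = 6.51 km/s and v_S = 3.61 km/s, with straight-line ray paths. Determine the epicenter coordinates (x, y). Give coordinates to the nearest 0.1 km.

Distance from S−P lag: d = Δt · v_P v_S / (v_P − v_S) = Δt · (6.51·3.61)/(6.51−3.61) ≈ 8.1038·Δt.
So d_Station 1 = 177.31, d_Station 2 = 152.31, d_Station 3 = 65.12 km.
Circle about each station: (x + 91.9)² + (y − 97.5)² = 177.31²; (x − 18.2)² + (y − 58.1)² = 152.31²; (x − 8.1)² + (y + 57.5)² = 65.12².
Subtracting the Station 1 equation from the Station 2 and Station 3 equations removes the quadratic terms:
220.2 x − 78.8 y = -6004.51
200.0 x − 310.0 y = 12618.22
Solving the 2×2 system: x ≈ -54.4, y ≈ -75.8 km.

-54.4 km east, -75.8 km north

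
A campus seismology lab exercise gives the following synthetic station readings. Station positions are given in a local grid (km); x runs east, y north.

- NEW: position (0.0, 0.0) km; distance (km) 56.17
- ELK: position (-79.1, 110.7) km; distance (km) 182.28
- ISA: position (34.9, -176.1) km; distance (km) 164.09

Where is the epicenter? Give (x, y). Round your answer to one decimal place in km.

54.6 km east, -13.2 km north

Circle about each station: x² + y² = 56.17²; (x + 79.1)² + (y − 110.7)² = 182.28²; (x − 34.9)² + (y + 176.1)² = 164.09².
Subtracting pairs of circle equations eliminates x²+y² and gives linear equations (the radical axes):
-158.2 x + 221.4 y = -11559.63
69.8 x − 352.2 y = 8458.76
Solving the 2×2 system: x ≈ 54.6, y ≈ -13.2 km.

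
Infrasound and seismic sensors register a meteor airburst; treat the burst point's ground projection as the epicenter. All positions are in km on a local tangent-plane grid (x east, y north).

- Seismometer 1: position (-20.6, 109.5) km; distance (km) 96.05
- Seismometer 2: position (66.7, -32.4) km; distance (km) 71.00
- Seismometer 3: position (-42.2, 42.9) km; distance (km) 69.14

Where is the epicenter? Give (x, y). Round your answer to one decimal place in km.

Circle about each station: (x + 20.6)² + (y − 109.5)² = 96.05²; (x − 66.7)² + (y + 32.4)² = 71.00²; (x + 42.2)² + (y − 42.9)² = 69.14².
Subtracting pairs of circle equations eliminates x²+y² and gives linear equations (the radical axes):
174.6 x − 283.8 y = -2731.36
-43.2 x − 133.2 y = -4348.10
Solving the 2×2 system: x ≈ 24.5, y ≈ 24.7 km.
Check against Seismometer 1 (with the unrounded x, y): √((x + 20.6)²+(y − 109.5)²) = 96.05 ≈ 96.05 km. ✓

(24.5, 24.7)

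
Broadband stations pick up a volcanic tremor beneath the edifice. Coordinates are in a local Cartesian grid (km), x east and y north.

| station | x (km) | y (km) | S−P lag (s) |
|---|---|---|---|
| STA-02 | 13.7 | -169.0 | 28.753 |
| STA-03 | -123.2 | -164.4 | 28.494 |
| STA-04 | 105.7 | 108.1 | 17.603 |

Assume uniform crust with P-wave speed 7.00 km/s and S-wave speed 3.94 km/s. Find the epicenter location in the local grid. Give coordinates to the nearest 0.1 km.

Distance from S−P lag: d = Δt · v_P v_S / (v_P − v_S) = Δt · (7.00·3.94)/(7.00−3.94) ≈ 9.0131·Δt.
So d_STA-02 = 259.15, d_STA-03 = 256.82, d_STA-04 = 158.66 km.
Circle about each station: (x − 13.7)² + (y + 169.0)² = 259.15²; (x + 123.2)² + (y + 164.4)² = 256.82²; (x − 105.7)² + (y − 108.1)² = 158.66².
Subtracting pairs of circle equations eliminates x²+y² and gives linear equations (the radical axes):
-273.8 x + 9.2 y = 14659.12
184.0 x + 554.2 y = 36095.14
Solving the 2×2 system: x ≈ -50.8, y ≈ 82.0 km.

(-50.8, 82.0)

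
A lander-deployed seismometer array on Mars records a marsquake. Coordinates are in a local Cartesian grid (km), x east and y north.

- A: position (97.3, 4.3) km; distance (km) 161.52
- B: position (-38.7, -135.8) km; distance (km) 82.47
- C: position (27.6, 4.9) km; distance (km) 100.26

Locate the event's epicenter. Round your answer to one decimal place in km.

Circle about each station: (x − 97.3)² + (y − 4.3)² = 161.52²; (x + 38.7)² + (y + 135.8)² = 82.47²; (x − 27.6)² + (y − 4.9)² = 100.26².
Subtracting the A equation from the B and C equations removes the quadratic terms:
-272.0 x − 280.2 y = 29740.96
-139.4 x + 1.2 y = 7336.63
Solving the 2×2 system: x ≈ -53.1, y ≈ -54.6 km.

-53.1 km east, -54.6 km north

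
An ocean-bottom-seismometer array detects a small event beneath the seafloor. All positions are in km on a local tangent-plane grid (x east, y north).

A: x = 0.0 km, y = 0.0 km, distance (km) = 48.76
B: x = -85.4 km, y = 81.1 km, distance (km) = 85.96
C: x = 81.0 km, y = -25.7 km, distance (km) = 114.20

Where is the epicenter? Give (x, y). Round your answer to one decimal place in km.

Circle about each station: x² + y² = 48.76²; (x + 85.4)² + (y − 81.1)² = 85.96²; (x − 81.0)² + (y + 25.7)² = 114.20².
Subtracting the A equation from the B and C equations removes the quadratic terms:
-170.8 x + 162.2 y = 8858.79
162.0 x − 51.4 y = -3442.61
Solving the 2×2 system: x ≈ -5.9, y ≈ 48.4 km.

(-5.9, 48.4)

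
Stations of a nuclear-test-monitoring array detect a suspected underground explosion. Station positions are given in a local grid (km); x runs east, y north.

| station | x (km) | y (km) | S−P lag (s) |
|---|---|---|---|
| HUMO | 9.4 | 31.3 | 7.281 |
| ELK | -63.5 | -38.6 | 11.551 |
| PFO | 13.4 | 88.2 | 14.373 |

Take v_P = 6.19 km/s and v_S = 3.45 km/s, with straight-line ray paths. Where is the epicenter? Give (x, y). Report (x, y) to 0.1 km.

25.2 km east, -23.2 km north

Distance from S−P lag: d = Δt · v_P v_S / (v_P − v_S) = Δt · (6.19·3.45)/(6.19−3.45) ≈ 7.7940·Δt.
So d_HUMO = 56.75, d_ELK = 90.03, d_PFO = 112.02 km.
Circle about each station: (x − 9.4)² + (y − 31.3)² = 56.75²; (x + 63.5)² + (y + 38.6)² = 90.03²; (x − 13.4)² + (y − 88.2)² = 112.02².
Subtracting the HUMO equation from the ELK and PFO equations removes the quadratic terms:
-145.8 x − 139.8 y = -430.68
8.0 x + 113.8 y = -2437.17
Solving the 2×2 system: x ≈ 25.2, y ≈ -23.2 km.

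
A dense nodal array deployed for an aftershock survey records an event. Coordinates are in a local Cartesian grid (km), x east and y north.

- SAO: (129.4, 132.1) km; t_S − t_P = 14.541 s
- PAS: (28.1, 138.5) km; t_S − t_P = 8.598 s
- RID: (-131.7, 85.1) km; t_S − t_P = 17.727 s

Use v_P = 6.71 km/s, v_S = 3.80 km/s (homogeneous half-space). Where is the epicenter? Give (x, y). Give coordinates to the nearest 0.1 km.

22.1 km east, 63.4 km north

Distance from S−P lag: d = Δt · v_P v_S / (v_P − v_S) = Δt · (6.71·3.80)/(6.71−3.80) ≈ 8.7622·Δt.
So d_SAO = 127.41, d_PAS = 75.34, d_RID = 155.33 km.
Circle about each station: (x − 129.4)² + (y − 132.1)² = 127.41²; (x − 28.1)² + (y − 138.5)² = 75.34²; (x + 131.7)² + (y − 85.1)² = 155.33².
Subtracting the SAO equation from the PAS and RID equations removes the quadratic terms:
-202.6 x + 12.8 y = -3665.72
-522.2 x − 94.0 y = -17501.97
Solving the 2×2 system: x ≈ 22.1, y ≈ 63.4 km.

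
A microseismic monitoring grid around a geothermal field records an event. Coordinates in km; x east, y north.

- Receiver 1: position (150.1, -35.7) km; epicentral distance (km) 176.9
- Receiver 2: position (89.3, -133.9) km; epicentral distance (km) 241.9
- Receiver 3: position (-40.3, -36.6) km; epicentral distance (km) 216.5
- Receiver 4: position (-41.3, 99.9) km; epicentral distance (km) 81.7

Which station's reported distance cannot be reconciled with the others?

Receiver 3

Solve using three stations at a time. Using Receiver 1, Receiver 2, Receiver 4 (subtract circle equations pairwise → linear system) gives (x, y) ≈ (40.3, 103.0).
Distances from that point to each station vs reported:
  Receiver 1: calculated 176.9 vs reported 176.9 → residual 0.0 km
  Receiver 2: calculated 241.9 vs reported 241.9 → residual 0.0 km
  Receiver 3: calculated 161.2 vs reported 216.5 → residual 55.3 km
  Receiver 4: calculated 81.7 vs reported 81.7 → residual 0.0 km
Receiver 1, Receiver 2, Receiver 4 are mutually consistent (residuals ≈ 0); Receiver 3 is off by 55.3 km.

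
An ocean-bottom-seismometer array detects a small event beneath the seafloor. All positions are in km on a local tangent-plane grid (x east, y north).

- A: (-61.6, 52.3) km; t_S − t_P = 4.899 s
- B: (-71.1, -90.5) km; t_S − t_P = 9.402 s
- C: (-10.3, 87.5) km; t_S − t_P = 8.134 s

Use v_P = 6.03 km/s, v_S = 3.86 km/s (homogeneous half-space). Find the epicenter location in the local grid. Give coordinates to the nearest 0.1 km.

Distance from S−P lag: d = Δt · v_P v_S / (v_P − v_S) = Δt · (6.03·3.86)/(6.03−3.86) ≈ 10.7262·Δt.
So d_A = 52.55, d_B = 100.85, d_C = 87.25 km.
Circle about each station: (x + 61.6)² + (y − 52.3)² = 52.55²; (x + 71.1)² + (y + 90.5)² = 100.85²; (x + 10.3)² + (y − 87.5)² = 87.25².
Subtracting the A equation from the B and C equations removes the quadratic terms:
-19.0 x − 285.6 y = -693.61
102.6 x + 70.4 y = -3618.57
Solving the 2×2 system: x ≈ -38.7, y ≈ 5.0 km.

(-38.7, 5.0)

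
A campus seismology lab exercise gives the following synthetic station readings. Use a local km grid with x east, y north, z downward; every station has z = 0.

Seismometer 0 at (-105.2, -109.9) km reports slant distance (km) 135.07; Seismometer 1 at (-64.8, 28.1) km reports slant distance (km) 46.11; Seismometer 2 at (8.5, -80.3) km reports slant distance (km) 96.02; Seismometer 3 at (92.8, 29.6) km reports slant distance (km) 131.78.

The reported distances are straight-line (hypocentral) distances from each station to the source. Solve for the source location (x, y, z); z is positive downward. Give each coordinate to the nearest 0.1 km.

Each station gives a sphere (x−x_i)² + (y−y_i)² + z² = d_i² (stations at z=0).
Subtracting the Seismometer 0 sphere from Seismometer 1 and Seismometer 2: z² cancels, leaving linear equations in x and y:
80.8 x + 276.0 y = -2038.63
227.4 x + 59.2 y = -7600.65
Solving: x ≈ -34.100, y ≈ 2.597 km (keep extra digits for the depth step; rounded: -34.1, 2.6).
Then from the Seismometer 0 sphere: z² = 135.07² − (x + 105.2)² − (y + 109.9)² with x = -34.100, y = 2.597, so z ≈ 23.089 ≈ 23.1 km.
Check against Seismometer 3 (with the unrounded solution): distance 131.78 ≈ 131.78 km. ✓

x ≈ -34.1 km, y ≈ 2.6 km, depth ≈ 23.1 km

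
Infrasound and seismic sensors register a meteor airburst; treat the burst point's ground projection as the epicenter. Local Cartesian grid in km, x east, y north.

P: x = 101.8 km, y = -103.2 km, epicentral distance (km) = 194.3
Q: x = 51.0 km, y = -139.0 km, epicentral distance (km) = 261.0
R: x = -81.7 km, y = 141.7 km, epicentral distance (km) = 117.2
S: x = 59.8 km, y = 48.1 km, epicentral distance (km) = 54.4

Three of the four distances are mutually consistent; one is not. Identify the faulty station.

Q

Solve using three stations at a time. Using P, R, S (subtract circle equations pairwise → linear system) gives (x, y) ≈ (9.0, 67.5).
Distances from that point to each station vs reported:
  P: calculated 194.3 vs reported 194.3 → residual 0.0 km
  Q: calculated 210.7 vs reported 261.0 → residual 50.3 km
  R: calculated 117.2 vs reported 117.2 → residual 0.0 km
  S: calculated 54.4 vs reported 54.4 → residual 0.0 km
P, R, S are mutually consistent (residuals ≈ 0); Q is off by 50.3 km.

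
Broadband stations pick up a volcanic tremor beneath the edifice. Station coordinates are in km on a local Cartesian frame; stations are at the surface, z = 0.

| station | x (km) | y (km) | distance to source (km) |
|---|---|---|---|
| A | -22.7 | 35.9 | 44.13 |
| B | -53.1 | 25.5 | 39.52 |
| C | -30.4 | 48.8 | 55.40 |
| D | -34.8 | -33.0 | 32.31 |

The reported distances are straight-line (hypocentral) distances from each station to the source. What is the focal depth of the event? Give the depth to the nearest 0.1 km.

Each station gives a sphere (x−x_i)² + (y−y_i)² + z² = d_i² (stations at z=0).
Subtracting the A sphere from B and C: z² cancels, leaving linear equations in x and y:
-60.8 x − 20.8 y = 2051.39
-15.4 x + 25.8 y = 379.80
Solving: x ≈ -32.201, y ≈ -4.500 km (keep extra digits for the depth step; rounded: -32.2, -4.5).
Then from the A sphere: z² = 44.13² − (x + 22.7)² − (y − 35.9)² with x = -32.201, y = -4.500, so z ≈ 15.001 ≈ 15.0 km.

depth ≈ 15.0 km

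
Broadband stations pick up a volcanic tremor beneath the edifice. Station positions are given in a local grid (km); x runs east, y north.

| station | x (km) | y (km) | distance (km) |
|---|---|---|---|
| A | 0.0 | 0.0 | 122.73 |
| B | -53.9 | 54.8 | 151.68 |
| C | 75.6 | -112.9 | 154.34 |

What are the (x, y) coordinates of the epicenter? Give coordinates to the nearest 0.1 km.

Circle about each station: x² + y² = 122.73²; (x + 53.9)² + (y − 54.8)² = 151.68²; (x − 75.6)² + (y + 112.9)² = 154.34².
Subtracting pairs of circle equations eliminates x²+y² and gives linear equations (the radical axes):
-107.8 x + 109.6 y = -2035.92
151.2 x − 225.8 y = 9703.59
Solving the 2×2 system: x ≈ -77.7, y ≈ -95.0 km.

x ≈ -77.7 km, y ≈ -95.0 km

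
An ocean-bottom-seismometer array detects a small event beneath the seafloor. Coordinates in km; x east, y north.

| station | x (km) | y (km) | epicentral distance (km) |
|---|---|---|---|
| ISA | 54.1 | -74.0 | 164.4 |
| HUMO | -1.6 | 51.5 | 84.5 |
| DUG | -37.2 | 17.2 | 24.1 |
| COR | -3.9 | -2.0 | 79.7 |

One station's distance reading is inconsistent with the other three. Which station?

Solve using three stations at a time. Using ISA, HUMO, COR (subtract circle equations pairwise → linear system) gives (x, y) ≈ (-80.2, 20.7).
Distances from that point to each station vs reported:
  ISA: calculated 164.4 vs reported 164.4 → residual 0.0 km
  HUMO: calculated 84.5 vs reported 84.5 → residual 0.0 km
  DUG: calculated 43.2 vs reported 24.1 → residual 19.1 km
  COR: calculated 79.7 vs reported 79.7 → residual 0.0 km
ISA, HUMO, COR are mutually consistent (residuals ≈ 0); DUG is off by 19.1 km.

DUG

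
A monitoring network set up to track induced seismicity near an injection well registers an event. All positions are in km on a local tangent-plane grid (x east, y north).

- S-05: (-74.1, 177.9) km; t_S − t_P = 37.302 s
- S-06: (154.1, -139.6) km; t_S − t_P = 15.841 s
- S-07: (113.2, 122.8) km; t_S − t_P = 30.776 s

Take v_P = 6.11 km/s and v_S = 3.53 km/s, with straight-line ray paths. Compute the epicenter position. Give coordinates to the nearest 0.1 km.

Distance from S−P lag: d = Δt · v_P v_S / (v_P − v_S) = Δt · (6.11·3.53)/(6.11−3.53) ≈ 8.3598·Δt.
So d_S-05 = 311.84, d_S-06 = 132.43, d_S-07 = 257.28 km.
Circle about each station: (x + 74.1)² + (y − 177.9)² = 311.84²; (x − 154.1)² + (y + 139.6)² = 132.43²; (x − 113.2)² + (y − 122.8)² = 257.28².
Subtracting the S-05 equation from the S-06 and S-07 equations removes the quadratic terms:
456.4 x − 635.0 y = 85802.23
374.6 x − 110.2 y = 21806.05
Solving the 2×2 system: x ≈ 23.4, y ≈ -118.3 km.
Check against S-05 (with the unrounded x, y): √((x + 74.1)²+(y − 177.9)²) = 311.83 ≈ 311.84 km. ✓

(23.4, -118.3)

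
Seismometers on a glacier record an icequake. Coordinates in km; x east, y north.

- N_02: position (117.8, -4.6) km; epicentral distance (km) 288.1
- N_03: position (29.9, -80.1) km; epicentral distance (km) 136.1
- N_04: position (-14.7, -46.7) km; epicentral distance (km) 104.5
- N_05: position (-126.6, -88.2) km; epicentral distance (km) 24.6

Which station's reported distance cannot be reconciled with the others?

N_02

Solve using three stations at a time. Using N_03, N_04, N_05 (subtract circle equations pairwise → linear system) gives (x, y) ≈ (-104.8, -99.7).
Distances from that point to each station vs reported:
  N_02: calculated 242.0 vs reported 288.1 → residual 46.1 km
  N_03: calculated 136.1 vs reported 136.1 → residual 0.0 km
  N_04: calculated 104.5 vs reported 104.5 → residual 0.0 km
  N_05: calculated 24.6 vs reported 24.6 → residual 0.0 km
N_03, N_04, N_05 are mutually consistent (residuals ≈ 0); N_02 is off by 46.1 km.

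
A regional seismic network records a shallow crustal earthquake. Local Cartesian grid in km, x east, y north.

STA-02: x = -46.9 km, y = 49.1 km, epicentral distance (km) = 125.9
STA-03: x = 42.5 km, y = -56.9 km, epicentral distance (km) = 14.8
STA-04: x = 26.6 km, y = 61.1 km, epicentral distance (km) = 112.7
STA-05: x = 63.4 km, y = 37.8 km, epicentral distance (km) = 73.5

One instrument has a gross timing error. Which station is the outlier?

STA-05

Solve using three stations at a time. Using STA-02, STA-03, STA-04 (subtract circle equations pairwise → linear system) gives (x, y) ≈ (28.7, -51.6).
Distances from that point to each station vs reported:
  STA-02: calculated 125.9 vs reported 125.9 → residual 0.0 km
  STA-03: calculated 14.8 vs reported 14.8 → residual 0.0 km
  STA-04: calculated 112.7 vs reported 112.7 → residual 0.0 km
  STA-05: calculated 95.9 vs reported 73.5 → residual 22.4 km
STA-02, STA-03, STA-04 are mutually consistent (residuals ≈ 0); STA-05 is off by 22.4 km.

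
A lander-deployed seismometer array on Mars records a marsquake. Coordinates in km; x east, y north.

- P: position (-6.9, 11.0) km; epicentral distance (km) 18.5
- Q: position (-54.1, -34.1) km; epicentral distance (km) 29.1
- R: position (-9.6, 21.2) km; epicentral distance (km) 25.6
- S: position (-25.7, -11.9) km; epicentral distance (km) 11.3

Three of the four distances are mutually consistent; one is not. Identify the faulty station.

Solve using three stations at a time. Using P, R, S (subtract circle equations pairwise → linear system) gives (x, y) ≈ (-19.8, -2.3).
Distances from that point to each station vs reported:
  P: calculated 18.5 vs reported 18.5 → residual 0.0 km
  Q: calculated 46.8 vs reported 29.1 → residual 17.7 km
  R: calculated 25.6 vs reported 25.6 → residual 0.0 km
  S: calculated 11.3 vs reported 11.3 → residual 0.0 km
P, R, S are mutually consistent (residuals ≈ 0); Q is off by 17.7 km.

Q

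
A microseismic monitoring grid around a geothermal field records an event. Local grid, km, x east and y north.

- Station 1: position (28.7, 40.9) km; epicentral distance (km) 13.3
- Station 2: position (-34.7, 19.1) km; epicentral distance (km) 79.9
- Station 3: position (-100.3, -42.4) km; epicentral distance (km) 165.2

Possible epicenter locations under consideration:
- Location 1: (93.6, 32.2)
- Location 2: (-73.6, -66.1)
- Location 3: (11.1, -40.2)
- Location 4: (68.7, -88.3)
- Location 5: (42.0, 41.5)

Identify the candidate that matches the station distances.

For each candidate, compare |candidate − station| to the reported distance:
Location 1: residuals Station 1 52.2, Station 2 49.1, Station 3 42.6 → max 52.2 km
Location 2: residuals Station 1 134.7, Station 2 13.8, Station 3 129.5 → max 134.7 km
Location 3: residuals Station 1 69.7, Station 2 5.0, Station 3 53.8 → max 69.7 km
Location 4: residuals Station 1 122.0, Station 2 69.2, Station 3 9.9 → max 122.0 km
Location 5: residuals Station 1 0.0, Station 2 0.0, Station 3 0.0 → max 0.0 km
Only Location 5 has all residuals ≈ 0.

Location 5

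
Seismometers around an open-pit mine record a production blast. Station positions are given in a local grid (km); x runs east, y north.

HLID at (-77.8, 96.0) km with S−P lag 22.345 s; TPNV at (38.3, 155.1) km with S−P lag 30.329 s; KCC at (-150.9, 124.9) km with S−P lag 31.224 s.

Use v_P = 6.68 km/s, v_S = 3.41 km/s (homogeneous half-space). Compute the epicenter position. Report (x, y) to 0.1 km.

Distance from S−P lag: d = Δt · v_P v_S / (v_P − v_S) = Δt · (6.68·3.41)/(6.68−3.41) ≈ 6.9660·Δt.
So d_HLID = 155.66, d_TPNV = 211.27, d_KCC = 217.51 km.
Circle about each station: (x + 77.8)² + (y − 96.0)² = 155.66²; (x − 38.3)² + (y − 155.1)² = 211.27²; (x + 150.9)² + (y − 124.9)² = 217.51².
Subtracting the HLID equation from the TPNV and KCC equations removes the quadratic terms:
232.2 x + 118.2 y = -10150.92
-146.2 x + 57.8 y = 21.42
Solving the 2×2 system: x ≈ -19.2, y ≈ -48.2 km.

(-19.2, -48.2)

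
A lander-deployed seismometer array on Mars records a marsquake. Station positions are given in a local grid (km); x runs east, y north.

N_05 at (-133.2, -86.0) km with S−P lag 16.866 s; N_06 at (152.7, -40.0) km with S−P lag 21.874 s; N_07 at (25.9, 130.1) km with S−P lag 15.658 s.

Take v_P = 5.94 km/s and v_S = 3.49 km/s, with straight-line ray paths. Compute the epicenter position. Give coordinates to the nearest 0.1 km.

Distance from S−P lag: d = Δt · v_P v_S / (v_P − v_S) = Δt · (5.94·3.49)/(5.94−3.49) ≈ 8.4615·Δt.
So d_N_05 = 142.71, d_N_06 = 185.09, d_N_07 = 132.49 km.
Circle about each station: (x + 133.2)² + (y + 86.0)² = 142.71²; (x − 152.7)² + (y + 40.0)² = 185.09²; (x − 25.9)² + (y − 130.1)² = 132.49².
Subtracting the N_05 equation from the N_06 and N_07 equations removes the quadratic terms:
571.8 x + 92.0 y = -14113.11
318.2 x + 432.2 y = -4728.88
Solving the 2×2 system: x ≈ -26.0, y ≈ 8.2 km.
Check against N_05 (with the unrounded x, y): √((x + 133.2)²+(y + 86.0)²) = 142.71 ≈ 142.71 km. ✓

x ≈ -26.0 km, y ≈ 8.2 km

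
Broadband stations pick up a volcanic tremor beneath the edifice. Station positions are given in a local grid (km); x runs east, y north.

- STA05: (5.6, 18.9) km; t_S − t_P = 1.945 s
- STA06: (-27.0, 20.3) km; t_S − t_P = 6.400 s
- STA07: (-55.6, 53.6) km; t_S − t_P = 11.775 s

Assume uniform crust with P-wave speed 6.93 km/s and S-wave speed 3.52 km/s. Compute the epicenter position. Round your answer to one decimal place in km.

18.2 km east, 13.0 km north

Distance from S−P lag: d = Δt · v_P v_S / (v_P − v_S) = Δt · (6.93·3.52)/(6.93−3.52) ≈ 7.1535·Δt.
So d_STA05 = 13.91, d_STA06 = 45.78, d_STA07 = 84.23 km.
Circle about each station: (x − 5.6)² + (y − 18.9)² = 13.91²; (x + 27.0)² + (y − 20.3)² = 45.78²; (x + 55.6)² + (y − 53.6)² = 84.23².
Subtracting pairs of circle equations eliminates x²+y² and gives linear equations (the radical axes):
-65.2 x + 2.8 y = -1149.80
-122.4 x + 69.4 y = -1325.45
Solving the 2×2 system: x ≈ 18.2, y ≈ 13.0 km.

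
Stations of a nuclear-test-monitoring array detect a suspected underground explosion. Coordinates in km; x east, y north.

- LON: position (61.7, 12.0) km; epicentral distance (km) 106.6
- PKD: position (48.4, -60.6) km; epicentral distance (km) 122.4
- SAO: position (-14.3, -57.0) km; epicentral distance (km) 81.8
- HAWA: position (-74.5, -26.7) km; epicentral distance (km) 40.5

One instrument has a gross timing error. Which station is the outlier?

HAWA

Solve using three stations at a time. Using LON, PKD, SAO (subtract circle equations pairwise → linear system) gives (x, y) ≈ (-44.6, 18.9).
Distances from that point to each station vs reported:
  LON: calculated 106.5 vs reported 106.6 → residual 0.1 km
  PKD: calculated 122.3 vs reported 122.4 → residual 0.1 km
  SAO: calculated 81.7 vs reported 81.8 → residual 0.1 km
  HAWA: calculated 54.5 vs reported 40.5 → residual 14.0 km
LON, PKD, SAO are mutually consistent (residuals ≈ 0); HAWA is off by 14.0 km.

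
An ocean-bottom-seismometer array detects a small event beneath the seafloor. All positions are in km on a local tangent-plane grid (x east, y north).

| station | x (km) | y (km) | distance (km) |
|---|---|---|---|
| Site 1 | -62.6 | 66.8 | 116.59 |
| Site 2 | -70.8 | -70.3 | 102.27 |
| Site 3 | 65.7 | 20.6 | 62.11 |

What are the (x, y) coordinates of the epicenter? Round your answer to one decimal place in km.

Circle about each station: (x + 62.6)² + (y − 66.8)² = 116.59²; (x + 70.8)² + (y + 70.3)² = 102.27²; (x − 65.7)² + (y − 20.6)² = 62.11².
Subtracting pairs of circle equations eliminates x²+y² and gives linear equations (the radical axes):
-16.4 x − 274.2 y = 4707.81
256.6 x − 92.4 y = 6095.43
Solving the 2×2 system: x ≈ 17.2, y ≈ -18.2 km.

17.2 km east, -18.2 km north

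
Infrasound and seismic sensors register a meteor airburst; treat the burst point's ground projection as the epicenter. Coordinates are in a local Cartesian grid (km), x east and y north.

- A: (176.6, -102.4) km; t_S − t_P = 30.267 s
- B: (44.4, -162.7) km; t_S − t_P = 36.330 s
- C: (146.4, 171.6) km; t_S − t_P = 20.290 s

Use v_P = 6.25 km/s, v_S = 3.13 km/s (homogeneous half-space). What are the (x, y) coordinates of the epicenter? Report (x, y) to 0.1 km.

Distance from S−P lag: d = Δt · v_P v_S / (v_P − v_S) = Δt · (6.25·3.13)/(6.25−3.13) ≈ 6.2700·Δt.
So d_A = 189.78, d_B = 227.79, d_C = 127.22 km.
Circle about each station: (x − 176.6)² + (y + 102.4)² = 189.78²; (x − 44.4)² + (y + 162.7)² = 227.79²; (x − 146.4)² + (y − 171.6)² = 127.22².
Subtracting the A equation from the B and C equations removes the quadratic terms:
-264.4 x − 120.6 y = -29102.51
-60.4 x + 548.0 y = 29037.72
Solving the 2×2 system: x ≈ 81.8, y ≈ 62.0 km.

(81.8, 62.0)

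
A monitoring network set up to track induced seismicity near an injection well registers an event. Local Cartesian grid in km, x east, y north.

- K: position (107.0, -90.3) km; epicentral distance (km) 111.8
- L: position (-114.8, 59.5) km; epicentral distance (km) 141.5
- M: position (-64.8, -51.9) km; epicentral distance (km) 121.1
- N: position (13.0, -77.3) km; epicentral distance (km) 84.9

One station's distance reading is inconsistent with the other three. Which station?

Solve using three stations at a time. Using K, M, N (subtract circle equations pairwise → linear system) gives (x, y) ≈ (43.7, 1.7).
Distances from that point to each station vs reported:
  K: calculated 111.7 vs reported 111.8 → residual 0.1 km
  L: calculated 168.7 vs reported 141.5 → residual 27.2 km
  M: calculated 121.0 vs reported 121.1 → residual 0.1 km
  N: calculated 84.8 vs reported 84.9 → residual 0.1 km
K, M, N are mutually consistent (residuals ≈ 0); L is off by 27.2 km.

L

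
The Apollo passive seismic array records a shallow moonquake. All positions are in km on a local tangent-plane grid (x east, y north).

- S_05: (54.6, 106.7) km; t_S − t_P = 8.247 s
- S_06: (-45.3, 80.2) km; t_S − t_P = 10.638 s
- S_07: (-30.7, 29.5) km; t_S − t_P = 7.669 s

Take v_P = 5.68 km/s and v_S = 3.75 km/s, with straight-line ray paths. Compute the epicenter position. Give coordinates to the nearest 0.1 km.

(52.8, 15.7)

Distance from S−P lag: d = Δt · v_P v_S / (v_P − v_S) = Δt · (5.68·3.75)/(5.68−3.75) ≈ 11.0363·Δt.
So d_S_05 = 91.02, d_S_06 = 117.40, d_S_07 = 84.64 km.
Circle about each station: (x − 54.6)² + (y − 106.7)² = 91.02²; (x + 45.3)² + (y − 80.2)² = 117.40²; (x + 30.7)² + (y − 29.5)² = 84.64².
Subtracting the S_05 equation from the S_06 and S_07 equations removes the quadratic terms:
-199.8 x − 53.0 y = -11380.04
-170.6 x − 154.4 y = -11432.60
Solving the 2×2 system: x ≈ 52.8, y ≈ 15.7 km.
Check against S_05 (with the unrounded x, y): √((x − 54.6)²+(y − 106.7)²) = 91.00 ≈ 91.02 km. ✓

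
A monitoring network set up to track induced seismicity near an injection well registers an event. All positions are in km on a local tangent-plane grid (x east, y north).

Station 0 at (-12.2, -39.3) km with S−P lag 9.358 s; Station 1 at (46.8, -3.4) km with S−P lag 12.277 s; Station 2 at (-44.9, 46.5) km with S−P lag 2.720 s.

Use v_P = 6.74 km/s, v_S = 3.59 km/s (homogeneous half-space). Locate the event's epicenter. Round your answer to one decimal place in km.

Distance from S−P lag: d = Δt · v_P v_S / (v_P − v_S) = Δt · (6.74·3.59)/(6.74−3.59) ≈ 7.6815·Δt.
So d_Station 0 = 71.88, d_Station 1 = 94.31, d_Station 2 = 20.89 km.
Circle about each station: (x + 12.2)² + (y + 39.3)² = 71.88²; (x − 46.8)² + (y + 3.4)² = 94.31²; (x + 44.9)² + (y − 46.5)² = 20.89².
Subtracting pairs of circle equations eliminates x²+y² and gives linear equations (the radical axes):
118.0 x + 71.8 y = -3219.17
-65.4 x + 171.6 y = 7215.27
Solving the 2×2 system: x ≈ -42.9, y ≈ 25.7 km.
Check against Station 0 (with the unrounded x, y): √((x + 12.2)²+(y + 39.3)²) = 71.88 ≈ 71.88 km. ✓

-42.9 km east, 25.7 km north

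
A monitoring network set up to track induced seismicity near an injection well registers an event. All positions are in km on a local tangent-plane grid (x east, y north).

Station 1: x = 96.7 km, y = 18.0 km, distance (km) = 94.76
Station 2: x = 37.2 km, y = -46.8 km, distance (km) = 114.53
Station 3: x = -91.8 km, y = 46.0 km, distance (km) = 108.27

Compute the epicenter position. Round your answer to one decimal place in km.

14.7 km east, 65.5 km north

Circle about each station: (x − 96.7)² + (y − 18.0)² = 94.76²; (x − 37.2)² + (y + 46.8)² = 114.53²; (x + 91.8)² + (y − 46.0)² = 108.27².
Subtracting pairs of circle equations eliminates x²+y² and gives linear equations (the radical axes):
-119.0 x − 129.6 y = -10238.47
-377.0 x + 56.0 y = -1874.59
Solving the 2×2 system: x ≈ 14.7, y ≈ 65.5 km.
Check against Station 1 (with the unrounded x, y): √((x − 96.7)²+(y − 18.0)²) = 94.76 ≈ 94.76 km. ✓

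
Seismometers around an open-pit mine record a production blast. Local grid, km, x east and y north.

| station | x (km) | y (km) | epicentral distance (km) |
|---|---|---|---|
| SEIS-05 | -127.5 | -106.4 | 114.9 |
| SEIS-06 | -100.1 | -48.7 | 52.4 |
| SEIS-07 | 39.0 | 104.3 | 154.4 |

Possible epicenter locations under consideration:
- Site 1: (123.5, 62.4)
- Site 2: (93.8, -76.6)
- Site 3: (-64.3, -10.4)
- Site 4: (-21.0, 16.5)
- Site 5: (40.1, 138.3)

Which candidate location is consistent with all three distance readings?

Site 3

For each candidate, compare |candidate − station| to the reported distance:
Site 1: residuals SEIS-05 187.6, SEIS-06 197.3, SEIS-07 60.1 → max 197.3 km
Site 2: residuals SEIS-05 108.4, SEIS-06 143.5, SEIS-07 34.6 → max 143.5 km
Site 3: residuals SEIS-05 0.0, SEIS-06 0.0, SEIS-07 0.0 → max 0.0 km
Site 4: residuals SEIS-05 47.7, SEIS-06 50.1, SEIS-07 48.1 → max 50.1 km
Site 5: residuals SEIS-05 181.7, SEIS-06 181.3, SEIS-07 120.4 → max 181.7 km
Only Site 3 has all residuals ≈ 0.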